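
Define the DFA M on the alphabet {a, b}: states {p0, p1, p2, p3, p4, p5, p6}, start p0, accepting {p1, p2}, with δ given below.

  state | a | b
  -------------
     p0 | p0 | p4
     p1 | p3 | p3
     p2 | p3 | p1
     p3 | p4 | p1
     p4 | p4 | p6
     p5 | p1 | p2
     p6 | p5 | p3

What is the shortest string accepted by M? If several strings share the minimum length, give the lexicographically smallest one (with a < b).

bbaa

A breadth-first search from p0 reaches an accepting state first via the path p0 → p4 → p6 → p5 → p1 on input bbaa.
No string of length < 4 is accepted (BFS exhausts all shorter strings without reaching an accepting state), and bbaa is the lexicographically least accepting string of length 4.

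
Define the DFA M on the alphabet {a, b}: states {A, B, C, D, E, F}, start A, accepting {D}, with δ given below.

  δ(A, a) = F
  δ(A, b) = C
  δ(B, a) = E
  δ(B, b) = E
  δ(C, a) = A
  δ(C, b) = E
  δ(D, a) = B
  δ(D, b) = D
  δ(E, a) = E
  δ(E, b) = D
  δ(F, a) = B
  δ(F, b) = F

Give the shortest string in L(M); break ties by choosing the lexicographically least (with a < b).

bbb

A breadth-first search from A reaches an accepting state first via the path A → C → E → D on input bbb.
No string of length < 3 is accepted (BFS exhausts all shorter strings without reaching an accepting state), and bbb is the lexicographically least accepting string of length 3.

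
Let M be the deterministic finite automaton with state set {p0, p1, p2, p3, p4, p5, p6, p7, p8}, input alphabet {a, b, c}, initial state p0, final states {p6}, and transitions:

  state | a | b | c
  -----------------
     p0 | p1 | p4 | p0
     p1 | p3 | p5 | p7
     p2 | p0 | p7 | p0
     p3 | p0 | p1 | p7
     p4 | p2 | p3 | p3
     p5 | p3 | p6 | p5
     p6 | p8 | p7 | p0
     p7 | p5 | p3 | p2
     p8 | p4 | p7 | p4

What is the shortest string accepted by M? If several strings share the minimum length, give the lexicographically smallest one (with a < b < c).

abb

A breadth-first search from p0 reaches an accepting state first via the path p0 → p1 → p5 → p6 on input abb.
No string of length < 3 is accepted (BFS exhausts all shorter strings without reaching an accepting state), and abb is the lexicographically least accepting string of length 3.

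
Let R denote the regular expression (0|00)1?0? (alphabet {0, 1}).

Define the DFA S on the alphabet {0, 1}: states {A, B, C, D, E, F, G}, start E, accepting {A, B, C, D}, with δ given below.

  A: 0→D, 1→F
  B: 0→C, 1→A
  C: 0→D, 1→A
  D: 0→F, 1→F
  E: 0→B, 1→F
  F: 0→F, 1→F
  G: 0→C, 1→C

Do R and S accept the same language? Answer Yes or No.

Converting the expression R to a DFA (subset construction, then merging equivalent states) gives the minimal DFA with states {r0, r1, r2, r3, r4, r5}, start state r0, accepting states {r1, r3, r4, r5} and transitions r0: 0→r1, 1→r2; r1: 0→r3, 1→r4; r2: 0→r2, 1→r2; r3: 0→r5, 1→r4; r4: 0→r5, 1→r2; r5: 0→r2, 1→r2.
Exploring the product automaton R × S from the start pair (r0, E), following both machines on each input symbol, reaches 6 state pairs: (r0, E), (r1, B), (r2, F), (r3, C), (r4, A), (r5, D).
R accepts in {r1, r3, r4, r5} and S accepts in {A, B, C, D}. In every reachable pair the two components are either both accepting — (r1, B), (r3, C), (r4, A), (r5, D) — or both non-accepting, so no string is accepted by exactly one of the machines: L(R) \ L(S) and L(S) \ L(R) are both empty.
Hence every string is accepted by R iff it is accepted by S, and the two languages coincide.

Yes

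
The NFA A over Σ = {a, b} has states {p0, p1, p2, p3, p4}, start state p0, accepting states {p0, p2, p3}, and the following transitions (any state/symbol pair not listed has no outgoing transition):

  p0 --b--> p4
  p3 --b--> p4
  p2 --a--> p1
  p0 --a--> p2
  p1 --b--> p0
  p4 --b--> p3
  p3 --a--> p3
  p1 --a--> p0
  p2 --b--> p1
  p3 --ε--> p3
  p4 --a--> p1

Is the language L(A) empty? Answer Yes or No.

The empty string ε is accepted: the run p0 ends in the accepting state p0.
Since at least one string is accepted, L(A) is not empty.

No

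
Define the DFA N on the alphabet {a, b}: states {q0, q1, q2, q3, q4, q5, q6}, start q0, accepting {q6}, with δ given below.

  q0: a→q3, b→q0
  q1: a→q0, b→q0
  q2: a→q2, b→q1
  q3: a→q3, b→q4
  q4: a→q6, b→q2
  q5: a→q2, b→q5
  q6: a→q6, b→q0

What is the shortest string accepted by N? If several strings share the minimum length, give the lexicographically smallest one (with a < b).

aba

A breadth-first search from q0 reaches an accepting state first via the path q0 → q3 → q4 → q6 on input aba.
No string of length < 3 is accepted (BFS exhausts all shorter strings without reaching an accepting state), and aba is the lexicographically least accepting string of length 3.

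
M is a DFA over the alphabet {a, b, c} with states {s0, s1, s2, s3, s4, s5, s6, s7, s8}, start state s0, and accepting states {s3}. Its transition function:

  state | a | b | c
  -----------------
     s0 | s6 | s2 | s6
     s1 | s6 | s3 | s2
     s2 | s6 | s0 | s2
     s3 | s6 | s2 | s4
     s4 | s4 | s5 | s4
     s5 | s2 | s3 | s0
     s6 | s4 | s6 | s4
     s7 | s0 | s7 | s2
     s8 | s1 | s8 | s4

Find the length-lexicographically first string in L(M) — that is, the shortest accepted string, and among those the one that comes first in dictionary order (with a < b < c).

A breadth-first search from s0 reaches an accepting state first via the path s0 → s6 → s4 → s5 → s3 on input aabb.
No string of length < 4 is accepted (BFS exhausts all shorter strings without reaching an accepting state), and aabb is the lexicographically least accepting string of length 4.

aabb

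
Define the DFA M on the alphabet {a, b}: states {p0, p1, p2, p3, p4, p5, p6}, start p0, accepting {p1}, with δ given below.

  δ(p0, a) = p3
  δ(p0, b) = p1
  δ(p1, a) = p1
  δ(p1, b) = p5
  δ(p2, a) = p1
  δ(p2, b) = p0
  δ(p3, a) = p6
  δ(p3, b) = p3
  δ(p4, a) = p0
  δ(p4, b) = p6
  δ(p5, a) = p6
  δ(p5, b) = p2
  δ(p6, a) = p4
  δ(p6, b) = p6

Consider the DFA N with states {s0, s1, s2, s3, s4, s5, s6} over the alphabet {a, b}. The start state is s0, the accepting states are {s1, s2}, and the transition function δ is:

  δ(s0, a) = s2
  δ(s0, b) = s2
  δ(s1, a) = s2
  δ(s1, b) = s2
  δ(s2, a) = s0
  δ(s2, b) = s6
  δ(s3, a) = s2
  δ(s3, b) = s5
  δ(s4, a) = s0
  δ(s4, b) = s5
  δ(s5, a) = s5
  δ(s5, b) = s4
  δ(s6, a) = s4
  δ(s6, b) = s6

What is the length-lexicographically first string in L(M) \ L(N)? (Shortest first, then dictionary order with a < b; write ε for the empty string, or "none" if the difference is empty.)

The string ba is accepted by M but not by N.
No shorter string lies in the difference, and ba is the lexicographically first length-2 string in L(M) \ L(N).

ba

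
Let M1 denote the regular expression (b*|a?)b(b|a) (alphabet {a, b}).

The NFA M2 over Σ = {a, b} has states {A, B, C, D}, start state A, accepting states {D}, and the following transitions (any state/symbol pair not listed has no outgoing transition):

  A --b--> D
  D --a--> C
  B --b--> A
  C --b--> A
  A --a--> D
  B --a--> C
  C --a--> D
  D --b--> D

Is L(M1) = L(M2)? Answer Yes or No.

The string ba is accepted by M1 but rejected by M2.
So L(M1) ≠ L(M2).

No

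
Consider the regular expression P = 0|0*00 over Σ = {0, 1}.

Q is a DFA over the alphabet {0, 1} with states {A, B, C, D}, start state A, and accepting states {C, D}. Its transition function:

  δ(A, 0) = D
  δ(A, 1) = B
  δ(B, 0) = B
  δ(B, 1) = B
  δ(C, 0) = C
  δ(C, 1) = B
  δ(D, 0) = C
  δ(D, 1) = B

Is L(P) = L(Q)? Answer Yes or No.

Converting the expression P to a DFA (subset construction, then merging equivalent states) gives the minimal DFA with states {p0, p1, p2}, start state p0, accepting states {p1} and transitions p0: 0→p1, 1→p2; p1: 0→p1, 1→p2; p2: 0→p2, 1→p2.
Exploring the product automaton P × Q from the start pair (p0, A), following both machines on each input symbol, reaches 4 state pairs: (p0, A), (p1, D), (p2, B), (p1, C).
P accepts in {p1} and Q accepts in {C, D}. In every reachable pair the two components are either both accepting — (p1, D), (p1, C) — or both non-accepting, so no string is accepted by exactly one of the machines: L(P) \ L(Q) and L(Q) \ L(P) are both empty.
Hence every string is accepted by P iff it is accepted by Q, and the two languages coincide.

Yes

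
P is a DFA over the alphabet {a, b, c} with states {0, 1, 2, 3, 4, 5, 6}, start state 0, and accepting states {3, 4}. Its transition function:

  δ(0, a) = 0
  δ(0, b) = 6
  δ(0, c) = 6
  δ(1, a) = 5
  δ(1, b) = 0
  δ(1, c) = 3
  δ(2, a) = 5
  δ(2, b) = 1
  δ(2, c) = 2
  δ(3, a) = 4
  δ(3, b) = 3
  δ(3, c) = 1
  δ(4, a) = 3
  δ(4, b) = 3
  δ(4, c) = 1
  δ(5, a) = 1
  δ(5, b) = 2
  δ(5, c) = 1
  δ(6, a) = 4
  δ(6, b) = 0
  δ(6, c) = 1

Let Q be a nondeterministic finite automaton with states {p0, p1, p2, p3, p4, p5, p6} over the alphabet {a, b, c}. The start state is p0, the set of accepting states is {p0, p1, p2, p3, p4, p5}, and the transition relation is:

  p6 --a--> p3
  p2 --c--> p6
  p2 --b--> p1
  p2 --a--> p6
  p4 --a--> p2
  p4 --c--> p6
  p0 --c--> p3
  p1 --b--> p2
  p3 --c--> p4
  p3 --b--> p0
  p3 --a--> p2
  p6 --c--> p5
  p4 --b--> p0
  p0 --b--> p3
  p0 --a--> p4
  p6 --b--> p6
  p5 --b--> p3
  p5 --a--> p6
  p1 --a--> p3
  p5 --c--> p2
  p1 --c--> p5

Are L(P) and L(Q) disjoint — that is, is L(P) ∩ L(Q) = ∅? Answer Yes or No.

The string ba is accepted by both P and Q.
Hence L(P) ∩ L(Q) ≠ ∅.

No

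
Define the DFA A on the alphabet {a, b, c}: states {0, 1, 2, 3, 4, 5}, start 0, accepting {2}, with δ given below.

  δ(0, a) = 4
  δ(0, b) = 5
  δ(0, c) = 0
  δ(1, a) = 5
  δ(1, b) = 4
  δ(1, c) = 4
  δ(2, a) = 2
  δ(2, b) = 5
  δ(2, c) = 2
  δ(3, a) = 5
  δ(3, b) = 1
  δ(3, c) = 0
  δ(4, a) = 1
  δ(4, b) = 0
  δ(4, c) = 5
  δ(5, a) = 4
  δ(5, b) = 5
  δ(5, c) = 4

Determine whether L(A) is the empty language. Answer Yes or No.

Yes

The states reachable from the start state are {0, 1, 4, 5}.
None of the accepting states {2} is reachable, so no string is accepted and L(A) = ∅.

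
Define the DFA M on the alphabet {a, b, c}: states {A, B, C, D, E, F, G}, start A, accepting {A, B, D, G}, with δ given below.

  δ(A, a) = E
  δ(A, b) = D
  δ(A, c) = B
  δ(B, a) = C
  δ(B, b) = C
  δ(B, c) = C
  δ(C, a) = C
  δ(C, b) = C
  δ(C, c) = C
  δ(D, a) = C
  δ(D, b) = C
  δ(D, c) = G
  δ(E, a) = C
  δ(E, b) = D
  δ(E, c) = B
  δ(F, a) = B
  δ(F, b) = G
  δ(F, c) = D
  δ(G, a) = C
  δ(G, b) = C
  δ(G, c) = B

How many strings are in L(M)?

The useful subgraph on states {A, B, D, E, G} is acyclic, so L(M) is finite; the longest accepting path visits 5 useful states, giving maximum string length 4.
Counting accepting paths from A by length: 1 of length 0, 2 of length 1, 3 of length 2, 2 of length 3, 1 of length 4. Total 9.

9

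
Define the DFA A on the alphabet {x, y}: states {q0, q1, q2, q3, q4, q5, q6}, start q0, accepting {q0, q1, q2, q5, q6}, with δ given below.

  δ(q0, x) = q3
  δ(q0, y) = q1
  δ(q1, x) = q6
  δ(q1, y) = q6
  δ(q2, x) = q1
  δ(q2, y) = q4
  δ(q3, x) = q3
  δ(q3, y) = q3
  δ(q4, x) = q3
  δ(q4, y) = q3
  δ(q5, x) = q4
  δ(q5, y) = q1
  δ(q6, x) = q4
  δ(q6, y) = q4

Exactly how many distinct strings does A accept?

The useful subgraph on states {q0, q1, q6} is acyclic, so L(A) is finite; the longest accepting path visits 3 useful states, giving maximum string length 2.
Counting accepting paths from q0 by length: 1 of length 0, 1 of length 1, 2 of length 2. Total 4.

4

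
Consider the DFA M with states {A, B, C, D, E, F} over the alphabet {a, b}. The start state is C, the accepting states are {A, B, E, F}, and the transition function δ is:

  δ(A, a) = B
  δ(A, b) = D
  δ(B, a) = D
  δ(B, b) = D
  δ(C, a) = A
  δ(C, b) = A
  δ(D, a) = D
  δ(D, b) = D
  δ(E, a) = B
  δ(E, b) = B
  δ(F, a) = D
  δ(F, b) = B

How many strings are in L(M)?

The useful subgraph on states {A, B, C} is acyclic, so L(M) is finite; the longest accepting path visits 3 useful states, giving maximum string length 2.
Counting accepting paths from C by length: 2 of length 1, 2 of length 2. Total 4.

4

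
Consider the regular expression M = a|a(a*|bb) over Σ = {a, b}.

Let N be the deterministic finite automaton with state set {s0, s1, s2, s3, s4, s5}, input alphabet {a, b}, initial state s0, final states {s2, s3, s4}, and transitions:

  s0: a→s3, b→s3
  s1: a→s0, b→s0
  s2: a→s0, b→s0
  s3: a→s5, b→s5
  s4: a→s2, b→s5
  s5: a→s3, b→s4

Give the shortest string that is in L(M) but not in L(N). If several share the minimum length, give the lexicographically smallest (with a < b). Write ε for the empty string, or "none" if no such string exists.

The string aa is accepted by M but not by N.
No shorter string lies in the difference, and aa is the lexicographically first length-2 string in L(M) \ L(N).

aa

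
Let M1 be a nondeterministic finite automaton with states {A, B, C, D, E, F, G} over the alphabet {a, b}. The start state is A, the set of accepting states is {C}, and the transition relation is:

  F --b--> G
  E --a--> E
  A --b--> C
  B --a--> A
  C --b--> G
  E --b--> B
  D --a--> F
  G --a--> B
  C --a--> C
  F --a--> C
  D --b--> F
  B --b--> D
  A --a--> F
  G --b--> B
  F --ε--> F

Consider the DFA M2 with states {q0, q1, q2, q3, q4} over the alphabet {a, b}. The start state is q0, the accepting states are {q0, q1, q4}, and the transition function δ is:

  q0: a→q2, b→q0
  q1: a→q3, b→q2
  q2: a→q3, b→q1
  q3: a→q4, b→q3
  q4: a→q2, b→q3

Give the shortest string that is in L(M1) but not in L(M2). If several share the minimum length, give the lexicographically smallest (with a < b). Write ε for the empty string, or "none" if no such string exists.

The string aa is accepted by M1 but not by M2.
No shorter string lies in the difference, and aa is the lexicographically first length-2 string in L(M1) \ L(M2).

aa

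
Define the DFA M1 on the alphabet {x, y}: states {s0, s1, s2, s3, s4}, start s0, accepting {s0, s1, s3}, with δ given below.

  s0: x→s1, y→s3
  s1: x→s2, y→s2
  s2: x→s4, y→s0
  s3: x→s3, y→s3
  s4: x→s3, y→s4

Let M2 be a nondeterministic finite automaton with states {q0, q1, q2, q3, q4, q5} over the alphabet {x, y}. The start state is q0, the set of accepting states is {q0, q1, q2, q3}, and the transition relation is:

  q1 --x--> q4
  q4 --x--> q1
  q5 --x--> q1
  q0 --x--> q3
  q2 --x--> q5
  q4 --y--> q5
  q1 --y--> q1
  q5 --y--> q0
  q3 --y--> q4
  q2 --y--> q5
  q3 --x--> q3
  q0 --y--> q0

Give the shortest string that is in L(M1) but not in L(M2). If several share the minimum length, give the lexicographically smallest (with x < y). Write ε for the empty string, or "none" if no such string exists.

The string xxy is accepted by M1 but not by M2.
No shorter string lies in the difference, and xxy is the lexicographically first length-3 string in L(M1) \ L(M2).

xxy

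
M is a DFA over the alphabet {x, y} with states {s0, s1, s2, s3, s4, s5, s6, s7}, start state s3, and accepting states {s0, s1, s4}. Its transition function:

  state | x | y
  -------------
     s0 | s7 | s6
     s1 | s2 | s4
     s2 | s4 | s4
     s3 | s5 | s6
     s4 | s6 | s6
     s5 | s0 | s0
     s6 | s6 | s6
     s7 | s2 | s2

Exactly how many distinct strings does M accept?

The useful subgraph on states {s0, s2, s3, s4, s5, s7} is acyclic, so L(M) is finite; the longest accepting path visits 6 useful states, giving maximum string length 5.
Counting accepting paths from s3 by length: 2 of length 2, 8 of length 5. Total 10.

10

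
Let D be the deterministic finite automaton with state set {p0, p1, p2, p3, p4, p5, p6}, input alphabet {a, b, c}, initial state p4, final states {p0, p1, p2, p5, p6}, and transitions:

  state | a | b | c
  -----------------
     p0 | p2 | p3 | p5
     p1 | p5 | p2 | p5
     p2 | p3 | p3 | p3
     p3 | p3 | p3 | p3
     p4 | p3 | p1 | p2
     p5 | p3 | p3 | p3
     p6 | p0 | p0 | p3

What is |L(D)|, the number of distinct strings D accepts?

The useful subgraph on states {p1, p2, p4, p5} is acyclic, so L(D) is finite; the longest accepting path visits 3 useful states, giving maximum string length 2.
Counting accepting paths from p4 by length: 2 of length 1, 3 of length 2. Total 5.

5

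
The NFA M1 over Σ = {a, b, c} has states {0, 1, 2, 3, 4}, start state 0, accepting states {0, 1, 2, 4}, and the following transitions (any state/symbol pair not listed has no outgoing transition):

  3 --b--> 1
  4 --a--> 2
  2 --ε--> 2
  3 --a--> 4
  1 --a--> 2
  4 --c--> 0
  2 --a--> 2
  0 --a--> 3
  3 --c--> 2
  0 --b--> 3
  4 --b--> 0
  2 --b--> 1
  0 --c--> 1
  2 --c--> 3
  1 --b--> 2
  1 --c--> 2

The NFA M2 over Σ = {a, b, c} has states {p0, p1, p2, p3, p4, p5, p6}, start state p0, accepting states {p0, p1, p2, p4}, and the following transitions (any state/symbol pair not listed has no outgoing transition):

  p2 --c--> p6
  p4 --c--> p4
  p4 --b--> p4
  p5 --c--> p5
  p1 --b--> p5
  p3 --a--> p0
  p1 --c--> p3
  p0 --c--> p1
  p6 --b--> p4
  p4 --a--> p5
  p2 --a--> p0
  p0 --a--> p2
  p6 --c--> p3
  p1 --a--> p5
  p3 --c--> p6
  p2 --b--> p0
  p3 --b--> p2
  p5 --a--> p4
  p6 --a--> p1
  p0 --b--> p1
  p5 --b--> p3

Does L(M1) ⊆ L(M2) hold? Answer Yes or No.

The string ac is in L(M1) but not in L(M2).
So L(M1) ⊄ L(M2).

No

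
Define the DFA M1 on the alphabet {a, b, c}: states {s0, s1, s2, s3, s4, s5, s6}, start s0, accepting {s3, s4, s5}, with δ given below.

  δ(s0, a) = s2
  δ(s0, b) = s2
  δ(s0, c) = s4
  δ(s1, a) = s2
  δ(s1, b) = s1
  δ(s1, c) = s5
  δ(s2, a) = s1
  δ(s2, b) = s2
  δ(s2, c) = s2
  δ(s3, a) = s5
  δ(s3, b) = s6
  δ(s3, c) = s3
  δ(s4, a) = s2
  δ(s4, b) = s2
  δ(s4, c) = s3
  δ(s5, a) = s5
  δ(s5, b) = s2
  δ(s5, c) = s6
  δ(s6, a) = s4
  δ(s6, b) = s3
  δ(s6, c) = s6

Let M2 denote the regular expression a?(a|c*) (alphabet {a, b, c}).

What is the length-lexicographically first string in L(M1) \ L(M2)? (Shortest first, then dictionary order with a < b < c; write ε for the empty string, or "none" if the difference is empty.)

aac

The string aac is accepted by M1 but not by M2.
No shorter string lies in the difference, and aac is the lexicographically first length-3 string in L(M1) \ L(M2).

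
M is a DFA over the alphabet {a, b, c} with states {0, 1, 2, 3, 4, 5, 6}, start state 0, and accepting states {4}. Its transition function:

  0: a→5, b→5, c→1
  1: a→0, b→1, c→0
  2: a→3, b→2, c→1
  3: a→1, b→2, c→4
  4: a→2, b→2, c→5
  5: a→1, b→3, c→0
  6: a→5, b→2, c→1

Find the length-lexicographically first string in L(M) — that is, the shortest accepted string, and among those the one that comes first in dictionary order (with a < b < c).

abc

A breadth-first search from 0 reaches an accepting state first via the path 0 → 5 → 3 → 4 on input abc.
No string of length < 3 is accepted (BFS exhausts all shorter strings without reaching an accepting state), and abc is the lexicographically least accepting string of length 3.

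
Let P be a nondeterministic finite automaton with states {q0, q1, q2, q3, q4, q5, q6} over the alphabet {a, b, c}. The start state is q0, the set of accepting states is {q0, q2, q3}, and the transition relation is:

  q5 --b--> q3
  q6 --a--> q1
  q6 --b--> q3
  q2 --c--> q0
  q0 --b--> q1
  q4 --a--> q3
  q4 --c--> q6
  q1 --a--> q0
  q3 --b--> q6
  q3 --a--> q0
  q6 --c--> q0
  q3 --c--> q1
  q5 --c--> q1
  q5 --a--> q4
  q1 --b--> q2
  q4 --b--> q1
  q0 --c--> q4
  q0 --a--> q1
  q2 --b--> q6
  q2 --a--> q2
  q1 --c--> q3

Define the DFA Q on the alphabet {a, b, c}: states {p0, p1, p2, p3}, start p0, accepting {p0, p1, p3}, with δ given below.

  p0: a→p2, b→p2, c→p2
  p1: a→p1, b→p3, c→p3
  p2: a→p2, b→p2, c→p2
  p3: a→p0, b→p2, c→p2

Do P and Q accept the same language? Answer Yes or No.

No

The string aa is accepted by P but rejected by Q.
So L(P) ≠ L(Q).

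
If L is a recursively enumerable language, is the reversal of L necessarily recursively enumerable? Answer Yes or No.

Reverse the input and run the recogniser for L on it; this accepts exactly Lᴿ.
So the recursively enumerable languages are closed under reversal.

Yes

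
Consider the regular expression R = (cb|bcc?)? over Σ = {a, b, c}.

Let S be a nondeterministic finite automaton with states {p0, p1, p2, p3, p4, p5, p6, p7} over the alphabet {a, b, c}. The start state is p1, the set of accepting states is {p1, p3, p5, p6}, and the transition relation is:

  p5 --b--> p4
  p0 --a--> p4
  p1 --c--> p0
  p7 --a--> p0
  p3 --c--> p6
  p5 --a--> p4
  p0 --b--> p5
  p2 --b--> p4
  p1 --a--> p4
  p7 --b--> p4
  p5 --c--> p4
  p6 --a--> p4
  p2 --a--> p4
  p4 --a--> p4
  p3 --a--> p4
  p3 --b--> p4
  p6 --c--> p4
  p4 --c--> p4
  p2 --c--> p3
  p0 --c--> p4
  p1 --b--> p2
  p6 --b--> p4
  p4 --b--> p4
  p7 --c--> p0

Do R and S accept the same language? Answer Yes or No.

Converting the expression R to a DFA (subset construction, then merging equivalent states) gives the minimal DFA with states {r0, r1, r2, r3, r4, r5}, start state r0, accepting states {r0, r4, r5} and transitions r0: a→r1, b→r2, c→r3; r1: a→r1, b→r1, c→r1; r2: a→r1, b→r1, c→r4; r3: a→r1, b→r5, c→r1; r4: a→r1, b→r1, c→r5; r5: a→r1, b→r1, c→r1.
Exploring the product automaton R × S from the start pair (r0, p1), following both machines on each input symbol, reaches 7 state pairs: (r0, p1), (r1, p4), (r2, p2), (r3, p0), (r4, p3), (r5, p5), (r5, p6).
R accepts in {r0, r4, r5} and S accepts in {p1, p3, p5, p6}. In every reachable pair the two components are either both accepting — (r0, p1), (r4, p3), (r5, p5), (r5, p6) — or both non-accepting, so no string is accepted by exactly one of the machines: L(R) \ L(S) and L(S) \ L(R) are both empty.
Hence every string is accepted by R iff it is accepted by S, and the two languages coincide.

Yes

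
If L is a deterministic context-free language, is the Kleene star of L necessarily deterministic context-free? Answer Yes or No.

No

L = {c aⁿbⁿ : n≥0} ∪ {cc aⁿb²ⁿ : n≥0} is a DCFL (the number of leading c's fixes which ratio the DPDA checks), but L* is not. Every word of L starts with c, so in a factorisation of the string cc aⁱbʲ (i≥1) into words of L each factor begins at one of the two c's: either the whole string is a single word of L (forcing j = 2i), or it splits as c · (c aⁱbʲ) with c ∈ L (take n = 0) and c aⁱbʲ ∈ L (forcing j = i). Thus L* ∩ cca⁺b* = {cc aⁿbⁿ : n≥1} ∪ {cc aⁿb²ⁿ : n≥1}. A DPDA for L* would give one for this intersection with a regular set, and, started from its configuration after reading cc, one for {aⁿbⁿ : n≥1} ∪ {aⁿb²ⁿ : n≥1}, which no deterministic PDA accepts (a DPDA for it would have a single run on aⁿb²ⁿ, accepting after the prefix aⁿbⁿ and accepting again after n more b's; an ordinary PDA that simulates it on a's and b's and, at any moment when it is accepting, may switch to reading only a fresh letter d while feeding each d to the simulation as a b, would accept aⁱbʲdᵏ (k≥1) exactly when both aⁱbʲ and aⁱbʲ⁺ᵏ are in the language, i.e. its language intersected with the regular set a*b*d⁺ would be exactly {aⁿbⁿdⁿ : n≥1} — impossible, since context-free languages are closed under intersection with regular sets and {aⁿbⁿdⁿ} is not context-free). So L* is not a DCFL.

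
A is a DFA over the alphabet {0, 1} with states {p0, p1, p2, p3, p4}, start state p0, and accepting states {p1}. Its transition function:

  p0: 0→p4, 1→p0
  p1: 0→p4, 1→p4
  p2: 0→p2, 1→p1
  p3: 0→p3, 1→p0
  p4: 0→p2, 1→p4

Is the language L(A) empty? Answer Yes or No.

No

The string 001 is accepted: the run p0 → p4 → p2 → p1 ends in the accepting state p1.
Since at least one string is accepted, L(A) is not empty.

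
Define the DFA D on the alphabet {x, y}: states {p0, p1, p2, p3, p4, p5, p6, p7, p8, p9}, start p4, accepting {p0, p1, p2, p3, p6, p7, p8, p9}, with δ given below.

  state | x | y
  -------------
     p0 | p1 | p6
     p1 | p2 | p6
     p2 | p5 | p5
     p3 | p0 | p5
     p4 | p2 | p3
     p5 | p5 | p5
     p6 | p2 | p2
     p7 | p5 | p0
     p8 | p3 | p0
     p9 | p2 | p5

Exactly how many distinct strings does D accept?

The useful subgraph on states {p0, p1, p2, p3, p4, p6} is acyclic, so L(D) is finite; the longest accepting path visits 6 useful states, giving maximum string length 5.
Counting accepting paths from p4 by length: 2 of length 1, 1 of length 2, 2 of length 3, 4 of length 4, 2 of length 5. Total 11.

11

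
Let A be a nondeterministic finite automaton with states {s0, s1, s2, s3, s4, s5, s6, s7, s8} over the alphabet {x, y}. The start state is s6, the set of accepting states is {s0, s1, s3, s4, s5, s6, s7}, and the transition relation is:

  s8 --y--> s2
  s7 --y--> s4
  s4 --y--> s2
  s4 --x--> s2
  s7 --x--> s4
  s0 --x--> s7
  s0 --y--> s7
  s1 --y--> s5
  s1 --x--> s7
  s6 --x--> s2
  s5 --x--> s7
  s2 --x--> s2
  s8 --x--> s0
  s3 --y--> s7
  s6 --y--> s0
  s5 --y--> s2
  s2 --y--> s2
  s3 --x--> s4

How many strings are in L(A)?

8

The useful subgraph on states {s0, s4, s6, s7} is acyclic, so L(A) is finite; the longest accepting path visits 4 useful states, giving maximum string length 3.
Counting accepting paths from s6 by length: 1 of length 0, 1 of length 1, 2 of length 2, 4 of length 3. Total 8.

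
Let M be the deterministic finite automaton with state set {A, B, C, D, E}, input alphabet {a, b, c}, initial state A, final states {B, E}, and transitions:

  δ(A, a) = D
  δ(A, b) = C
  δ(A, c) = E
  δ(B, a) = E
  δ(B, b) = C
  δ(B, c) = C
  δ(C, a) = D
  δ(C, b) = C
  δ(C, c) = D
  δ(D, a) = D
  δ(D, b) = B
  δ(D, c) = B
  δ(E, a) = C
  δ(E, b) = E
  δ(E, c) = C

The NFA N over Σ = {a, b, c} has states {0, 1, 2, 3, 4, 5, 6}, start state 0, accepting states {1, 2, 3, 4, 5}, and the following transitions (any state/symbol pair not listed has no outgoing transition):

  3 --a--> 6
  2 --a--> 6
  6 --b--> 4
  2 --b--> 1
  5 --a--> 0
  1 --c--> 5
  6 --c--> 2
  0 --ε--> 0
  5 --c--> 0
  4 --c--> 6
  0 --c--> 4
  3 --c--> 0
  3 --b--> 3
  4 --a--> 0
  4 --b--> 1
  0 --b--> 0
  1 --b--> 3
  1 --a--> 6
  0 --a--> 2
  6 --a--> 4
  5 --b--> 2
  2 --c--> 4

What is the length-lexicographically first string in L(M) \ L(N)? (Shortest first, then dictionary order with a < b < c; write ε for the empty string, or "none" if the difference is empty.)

aba

The string aba is accepted by M but not by N.
No shorter string lies in the difference, and aba is the lexicographically first length-3 string in L(M) \ L(N).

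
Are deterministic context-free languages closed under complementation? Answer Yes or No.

Yes

A deterministic PDA can be normalised so that it always reads its entire input (no blocking, no infinite ε-loops) and records in its finite control whether it has passed through an accepting state since the last input symbol was consumed; inverting that end-of-input verdict yields a DPDA for the complement.
So the deterministic context-free languages are closed under complement.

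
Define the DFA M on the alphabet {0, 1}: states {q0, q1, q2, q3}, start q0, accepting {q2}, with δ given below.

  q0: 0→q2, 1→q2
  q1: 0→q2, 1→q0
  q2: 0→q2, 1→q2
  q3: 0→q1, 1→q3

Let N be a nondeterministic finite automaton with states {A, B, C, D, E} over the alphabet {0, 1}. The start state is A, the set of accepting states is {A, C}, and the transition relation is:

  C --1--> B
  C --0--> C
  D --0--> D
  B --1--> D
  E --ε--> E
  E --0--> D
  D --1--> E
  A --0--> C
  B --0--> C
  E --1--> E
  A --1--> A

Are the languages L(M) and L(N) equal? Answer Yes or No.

The string 01 is accepted by M but rejected by N.
So L(M) ≠ L(N).

No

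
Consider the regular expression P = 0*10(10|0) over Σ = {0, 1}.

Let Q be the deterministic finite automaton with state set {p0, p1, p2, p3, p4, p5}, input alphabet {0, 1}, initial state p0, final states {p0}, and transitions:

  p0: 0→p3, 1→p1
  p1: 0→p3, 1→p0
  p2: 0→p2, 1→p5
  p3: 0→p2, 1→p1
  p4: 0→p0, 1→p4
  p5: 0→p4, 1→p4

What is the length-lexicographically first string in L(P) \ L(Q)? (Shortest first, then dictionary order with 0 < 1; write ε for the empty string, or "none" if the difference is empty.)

100

The string 100 is accepted by P but not by Q.
No shorter string lies in the difference, and 100 is the lexicographically first length-3 string in L(P) \ L(Q).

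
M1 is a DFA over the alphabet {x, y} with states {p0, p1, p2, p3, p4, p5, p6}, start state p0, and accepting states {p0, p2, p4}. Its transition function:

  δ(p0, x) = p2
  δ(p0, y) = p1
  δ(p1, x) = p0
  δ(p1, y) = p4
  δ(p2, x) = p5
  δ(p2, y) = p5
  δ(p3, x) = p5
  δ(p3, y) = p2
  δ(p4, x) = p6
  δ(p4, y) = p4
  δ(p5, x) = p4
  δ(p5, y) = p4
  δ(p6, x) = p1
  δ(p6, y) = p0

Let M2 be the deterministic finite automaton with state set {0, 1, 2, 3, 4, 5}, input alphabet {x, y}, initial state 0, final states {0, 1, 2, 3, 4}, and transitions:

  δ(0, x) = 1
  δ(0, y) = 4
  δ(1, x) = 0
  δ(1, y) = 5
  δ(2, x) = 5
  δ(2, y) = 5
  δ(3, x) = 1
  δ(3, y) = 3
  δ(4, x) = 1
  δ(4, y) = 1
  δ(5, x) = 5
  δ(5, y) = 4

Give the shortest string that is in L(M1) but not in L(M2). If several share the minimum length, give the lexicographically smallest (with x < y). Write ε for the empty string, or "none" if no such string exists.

The string xyx is accepted by M1 but not by M2.
No shorter string lies in the difference, and xyx is the lexicographically first length-3 string in L(M1) \ L(M2).

xyx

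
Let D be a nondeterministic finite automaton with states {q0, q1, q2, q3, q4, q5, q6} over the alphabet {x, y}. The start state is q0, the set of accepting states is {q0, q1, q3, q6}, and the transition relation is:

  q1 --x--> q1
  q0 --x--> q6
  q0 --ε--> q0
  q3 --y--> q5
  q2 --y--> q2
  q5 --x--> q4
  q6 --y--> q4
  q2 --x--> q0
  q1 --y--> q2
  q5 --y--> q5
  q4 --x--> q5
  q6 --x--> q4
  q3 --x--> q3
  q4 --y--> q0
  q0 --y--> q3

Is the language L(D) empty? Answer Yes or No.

The empty string ε is accepted: the run q0 ends in the accepting state q0.
Since at least one string is accepted, L(D) is not empty.

No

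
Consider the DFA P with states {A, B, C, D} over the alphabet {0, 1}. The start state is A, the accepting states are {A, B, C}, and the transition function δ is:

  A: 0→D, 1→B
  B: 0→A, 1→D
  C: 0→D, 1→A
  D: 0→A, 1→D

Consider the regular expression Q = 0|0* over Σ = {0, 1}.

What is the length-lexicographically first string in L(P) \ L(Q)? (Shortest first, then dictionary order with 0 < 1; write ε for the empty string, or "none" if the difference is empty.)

1

The string 1 is accepted by P but not by Q.
No shorter string lies in the difference, and 1 is the lexicographically first length-1 string in L(P) \ L(Q).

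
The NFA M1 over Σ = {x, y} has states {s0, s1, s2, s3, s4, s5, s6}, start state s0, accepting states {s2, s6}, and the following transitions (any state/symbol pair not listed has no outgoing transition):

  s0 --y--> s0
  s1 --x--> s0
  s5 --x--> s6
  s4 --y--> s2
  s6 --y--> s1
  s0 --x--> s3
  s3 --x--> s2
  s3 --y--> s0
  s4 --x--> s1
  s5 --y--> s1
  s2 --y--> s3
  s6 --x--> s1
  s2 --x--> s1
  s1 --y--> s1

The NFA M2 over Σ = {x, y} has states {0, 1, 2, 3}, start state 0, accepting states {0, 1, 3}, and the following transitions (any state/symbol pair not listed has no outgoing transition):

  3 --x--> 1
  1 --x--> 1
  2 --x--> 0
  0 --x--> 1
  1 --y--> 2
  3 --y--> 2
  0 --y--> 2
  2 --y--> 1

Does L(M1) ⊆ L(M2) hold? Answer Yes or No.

Yes

Exploring the product automaton M1 × M2 from the start pair (s0, 0), following both machines on each input symbol, reaches 10 state pairs: (s0, 0), (s3, 1), (s0, 2), (s2, 1), (s3, 0), (s0, 1), (s1, 1), (s3, 2), (s1, 2), (s2, 0).
M1 accepts in {s2, s6} and M2 accepts in {0, 1, 3}. The reachable pairs whose M1-component is accepting are (s2, 1), (s2, 0); in each of them the M2-component is accepting too, so the product for L(M1) \ L(M2) (M1-component accepting, M2-component rejecting) has no reachable accepting pair and the difference is empty.
Hence every string in L(M1) is also in L(M2).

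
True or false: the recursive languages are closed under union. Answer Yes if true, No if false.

Run a decider for L₁ and then a decider for L₂ on the input and accept if either accepts; both sub-runs halt, so this is again a decider.
So the recursive languages are closed under union.

Yes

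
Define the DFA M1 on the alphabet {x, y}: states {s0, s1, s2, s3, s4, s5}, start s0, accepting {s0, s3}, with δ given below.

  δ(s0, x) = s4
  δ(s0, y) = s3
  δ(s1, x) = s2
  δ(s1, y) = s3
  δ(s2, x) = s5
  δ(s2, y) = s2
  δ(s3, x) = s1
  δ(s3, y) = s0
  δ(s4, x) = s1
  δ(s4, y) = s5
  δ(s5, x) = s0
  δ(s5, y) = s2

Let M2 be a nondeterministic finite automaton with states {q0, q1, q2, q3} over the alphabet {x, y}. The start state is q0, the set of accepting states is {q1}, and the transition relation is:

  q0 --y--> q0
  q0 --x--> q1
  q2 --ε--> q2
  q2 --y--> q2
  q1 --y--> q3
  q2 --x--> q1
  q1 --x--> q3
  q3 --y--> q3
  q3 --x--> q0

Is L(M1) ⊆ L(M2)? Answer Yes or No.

The empty string ε is in L(M1) but not in L(M2).
So L(M1) ⊄ L(M2).

No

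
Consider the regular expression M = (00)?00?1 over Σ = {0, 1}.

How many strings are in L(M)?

The expression has no Kleene star, so L(M) is finite. Expanding the alternatives gives {01, 001, 0001, 00001}.
That is 1 of length 2, 1 of length 3, 1 of length 4, 1 of length 5: 4 strings in all.

4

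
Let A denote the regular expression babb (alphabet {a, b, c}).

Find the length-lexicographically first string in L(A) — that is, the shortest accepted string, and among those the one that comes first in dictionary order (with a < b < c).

babb

By inspection of the expression, no string of length less than 4 matches, and babb is the lexicographically first match of length 4.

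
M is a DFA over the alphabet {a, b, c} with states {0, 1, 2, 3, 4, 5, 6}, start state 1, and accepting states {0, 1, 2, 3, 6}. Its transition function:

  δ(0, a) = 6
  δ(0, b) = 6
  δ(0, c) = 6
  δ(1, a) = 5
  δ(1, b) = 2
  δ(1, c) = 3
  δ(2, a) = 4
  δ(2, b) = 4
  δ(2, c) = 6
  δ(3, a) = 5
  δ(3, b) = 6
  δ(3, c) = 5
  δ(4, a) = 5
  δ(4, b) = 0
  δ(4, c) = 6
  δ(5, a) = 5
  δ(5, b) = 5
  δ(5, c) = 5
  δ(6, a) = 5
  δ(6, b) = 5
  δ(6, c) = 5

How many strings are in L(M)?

15

The useful subgraph on states {0, 1, 2, 3, 4, 6} is acyclic, so L(M) is finite; the longest accepting path visits 5 useful states, giving maximum string length 4.
Counting accepting paths from 1 by length: 1 of length 0, 2 of length 1, 2 of length 2, 4 of length 3, 6 of length 4. Total 15.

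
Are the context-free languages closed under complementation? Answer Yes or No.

No

CFLs are closed under union, so if they were also closed under complement they would be closed under intersection by De Morgan (L₁ ∩ L₂ is the complement of the union of the complements). But {aⁿbⁿcᵐ} ∩ {aᵐbⁿcⁿ} = {aⁿbⁿcⁿ} is not context-free although both operands are.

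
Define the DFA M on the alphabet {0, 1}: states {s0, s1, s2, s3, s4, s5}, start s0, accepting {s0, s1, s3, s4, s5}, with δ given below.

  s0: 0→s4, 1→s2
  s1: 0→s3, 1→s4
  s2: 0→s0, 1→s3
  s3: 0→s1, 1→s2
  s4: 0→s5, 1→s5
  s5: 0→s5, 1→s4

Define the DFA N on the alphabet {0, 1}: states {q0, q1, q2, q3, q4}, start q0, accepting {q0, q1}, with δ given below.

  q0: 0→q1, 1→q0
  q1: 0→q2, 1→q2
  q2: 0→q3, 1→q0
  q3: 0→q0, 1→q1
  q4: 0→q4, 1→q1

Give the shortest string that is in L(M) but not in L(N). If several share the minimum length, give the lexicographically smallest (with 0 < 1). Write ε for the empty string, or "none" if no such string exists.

The string 00 is accepted by M but not by N.
No shorter string lies in the difference, and 00 is the lexicographically first length-2 string in L(M) \ L(N).

00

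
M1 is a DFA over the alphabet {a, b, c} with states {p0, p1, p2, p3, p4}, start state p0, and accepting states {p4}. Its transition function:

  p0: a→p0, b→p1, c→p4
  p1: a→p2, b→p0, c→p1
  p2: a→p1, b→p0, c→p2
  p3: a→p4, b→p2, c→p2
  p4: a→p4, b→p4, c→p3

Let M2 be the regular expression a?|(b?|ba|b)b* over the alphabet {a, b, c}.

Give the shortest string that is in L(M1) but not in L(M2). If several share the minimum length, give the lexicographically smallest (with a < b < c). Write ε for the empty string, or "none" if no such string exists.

c

The string c is accepted by M1 but not by M2.
No shorter string lies in the difference, and c is the lexicographically first length-1 string in L(M1) \ L(M2).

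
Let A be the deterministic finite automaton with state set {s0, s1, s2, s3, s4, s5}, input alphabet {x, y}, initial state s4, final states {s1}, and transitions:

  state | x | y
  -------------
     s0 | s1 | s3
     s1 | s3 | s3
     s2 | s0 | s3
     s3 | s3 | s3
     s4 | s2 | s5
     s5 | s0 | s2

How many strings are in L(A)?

The useful subgraph on states {s0, s1, s2, s4, s5} is acyclic, so L(A) is finite; the longest accepting path visits 5 useful states, giving maximum string length 4.
Counting accepting paths from s4 by length: 2 of length 3, 1 of length 4. Total 3.

3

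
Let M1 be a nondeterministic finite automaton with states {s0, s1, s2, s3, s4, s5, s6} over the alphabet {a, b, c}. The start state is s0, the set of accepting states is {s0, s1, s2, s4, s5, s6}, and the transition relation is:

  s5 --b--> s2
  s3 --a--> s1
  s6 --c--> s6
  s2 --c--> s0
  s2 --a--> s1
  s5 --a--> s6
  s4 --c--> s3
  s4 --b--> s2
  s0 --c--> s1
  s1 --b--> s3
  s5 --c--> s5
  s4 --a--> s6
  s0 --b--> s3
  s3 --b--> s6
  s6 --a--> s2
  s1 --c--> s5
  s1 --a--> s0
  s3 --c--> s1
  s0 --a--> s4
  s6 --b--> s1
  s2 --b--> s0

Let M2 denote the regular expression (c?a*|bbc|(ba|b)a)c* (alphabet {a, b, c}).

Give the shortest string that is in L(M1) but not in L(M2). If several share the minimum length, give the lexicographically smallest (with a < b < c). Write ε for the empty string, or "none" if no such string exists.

The string ab is accepted by M1 but not by M2.
No shorter string lies in the difference, and ab is the lexicographically first length-2 string in L(M1) \ L(M2).

ab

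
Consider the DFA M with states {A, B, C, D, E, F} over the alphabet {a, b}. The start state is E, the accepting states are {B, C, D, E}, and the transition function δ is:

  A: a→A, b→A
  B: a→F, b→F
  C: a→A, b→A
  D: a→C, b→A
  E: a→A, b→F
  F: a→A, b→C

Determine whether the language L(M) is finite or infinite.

finite

The useful states (reachable from E and able to reach an accepting state) are {C, E, F}.
Restricted to these states the transition graph has no cycle, so every accepting path has bounded length and L is finite.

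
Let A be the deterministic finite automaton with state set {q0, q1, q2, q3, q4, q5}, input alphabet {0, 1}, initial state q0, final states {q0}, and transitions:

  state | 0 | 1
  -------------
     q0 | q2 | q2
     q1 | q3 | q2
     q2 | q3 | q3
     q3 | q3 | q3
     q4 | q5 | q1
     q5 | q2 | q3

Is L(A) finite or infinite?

finite

The useful states (reachable from q0 and able to reach an accepting state) are {q0}.
Restricted to these states the transition graph has no cycle, so every accepting path has bounded length and L is finite.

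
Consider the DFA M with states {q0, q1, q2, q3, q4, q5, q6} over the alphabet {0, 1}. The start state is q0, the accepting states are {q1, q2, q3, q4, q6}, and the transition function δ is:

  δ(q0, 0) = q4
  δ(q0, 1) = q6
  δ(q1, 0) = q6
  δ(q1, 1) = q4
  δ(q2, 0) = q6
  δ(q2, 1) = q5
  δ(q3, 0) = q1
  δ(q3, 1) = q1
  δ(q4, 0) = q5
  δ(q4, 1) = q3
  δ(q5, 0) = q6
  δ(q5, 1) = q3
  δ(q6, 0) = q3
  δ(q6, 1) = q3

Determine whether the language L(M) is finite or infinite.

infinite

State q4 is reachable from the start and can reach an accepting state, and it lies on the cycle q4 → q3 → q1 → q4.
Traversing that cycle any number of times yields accepted strings of unbounded length, so the language is infinite.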